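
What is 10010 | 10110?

OR: 1 when either bit is 1
  10010
| 10110
-------
  10110
Decimal: 18 | 22 = 22



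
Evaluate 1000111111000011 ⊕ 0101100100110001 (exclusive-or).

XOR: 1 when bits differ
  1000111111000011
^ 0101100100110001
------------------
  1101011011110010
Decimal: 36803 ^ 22833 = 55026



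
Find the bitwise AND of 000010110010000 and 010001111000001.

AND: 1 only when both bits are 1
  000010110010000
& 010001111000001
-----------------
  000000110000000
Decimal: 1424 & 9153 = 384



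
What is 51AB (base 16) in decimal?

Expand by place value (powers of 16):
Digit values: A = 10, B = 11
51AB = 5 × 16^3 + 1 × 16^2 + 10 × 16^1 + 11 × 16^0
= 5 × 4096 + 1 × 256 + 10 × 16 + 11 × 1
= 20480 + 256 + 160 + 11
= 20907



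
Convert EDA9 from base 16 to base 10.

Expand by place value (powers of 16):
Digit values: E = 14, D = 13, A = 10
EDA9 = 14 × 16^3 + 13 × 16^2 + 10 × 16^1 + 9 × 16^0
= 14 × 4096 + 13 × 256 + 10 × 16 + 9 × 1
= 57344 + 3328 + 160 + 9
= 60841



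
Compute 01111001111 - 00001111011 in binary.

Method 1 - Direct subtraction (column by column from the right: bit − bit − borrow-in; if negative, add 2 and borrow 1 from the next column):
borrow: 00011100000
        01111001111
-       00001111011
-------------------
        01101010100

Method 2 - Add two's complement:
Two's complement of 00001111011: invert → 11110000100, add 1 → 11110000101
  01111001111
+ 11110000101
-------------
 101101010100  (end carry out of the top bit = 1)
Discarding the end carry: 01101010100
Decimal check:
  01111001111 = 512 + 256 + 128 + 64 + 8 + 4 + 2 + 1 = 975
  00001111011 = 64 + 32 + 16 + 8 + 2 + 1 = 123
  975 - 123 = 852, and 01101010100 = 512 + 256 + 64 + 16 + 4 = 852 ✓



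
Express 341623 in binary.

Using repeated division by 2:
341623 ÷ 2 = 170811 remainder 1
170811 ÷ 2 = 85405 remainder 1
85405 ÷ 2 = 42702 remainder 1
42702 ÷ 2 = 21351 remainder 0
21351 ÷ 2 = 10675 remainder 1
10675 ÷ 2 = 5337 remainder 1
5337 ÷ 2 = 2668 remainder 1
2668 ÷ 2 = 1334 remainder 0
1334 ÷ 2 = 667 remainder 0
667 ÷ 2 = 333 remainder 1
333 ÷ 2 = 166 remainder 1
166 ÷ 2 = 83 remainder 0
83 ÷ 2 = 41 remainder 1
41 ÷ 2 = 20 remainder 1
20 ÷ 2 = 10 remainder 0
10 ÷ 2 = 5 remainder 0
5 ÷ 2 = 2 remainder 1
2 ÷ 2 = 1 remainder 0
1 ÷ 2 = 0 remainder 1
Reading remainders bottom to top: 1010011011001110111



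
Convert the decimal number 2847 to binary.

Using repeated division by 2:
2847 ÷ 2 = 1423 remainder 1
1423 ÷ 2 = 711 remainder 1
711 ÷ 2 = 355 remainder 1
355 ÷ 2 = 177 remainder 1
177 ÷ 2 = 88 remainder 1
88 ÷ 2 = 44 remainder 0
44 ÷ 2 = 22 remainder 0
22 ÷ 2 = 11 remainder 0
11 ÷ 2 = 5 remainder 1
5 ÷ 2 = 2 remainder 1
2 ÷ 2 = 1 remainder 0
1 ÷ 2 = 0 remainder 1
Reading remainders bottom to top: 101100011111



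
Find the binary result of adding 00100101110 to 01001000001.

Add column by column from the right: bit + bit + carry-in; write the sum mod 2, carry 1 when the sum is 2 or 3.
carry:  00000000000
        00100101110
+       01001000001
-------------------
       001101101111
(the carry out of the leftmost column, 0, becomes the leading bit)
Decimal check:
  00100101110 = 256 + 32 + 8 + 4 + 2 = 302
  01001000001 = 512 + 64 + 1 = 577
  302 + 577 = 879, and 001101101111 = 512 + 256 + 64 + 32 + 8 + 4 + 2 + 1 = 879 ✓



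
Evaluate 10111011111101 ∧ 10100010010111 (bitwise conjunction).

AND: 1 only when both bits are 1
  10111011111101
& 10100010010111
----------------
  10100010010101
Decimal: 12029 & 10391 = 10389



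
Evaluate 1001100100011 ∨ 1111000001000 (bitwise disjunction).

OR: 1 when either bit is 1
  1001100100011
| 1111000001000
---------------
  1111100101011
Decimal: 4899 | 7688 = 7979



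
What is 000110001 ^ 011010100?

XOR: 1 when bits differ
  000110001
^ 011010100
-----------
  011100101
Decimal: 49 ^ 212 = 229



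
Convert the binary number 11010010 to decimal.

Sum of powers of 2 for each 1-bit:
2^1 + 2^4 + 2^6 + 2^7
= 2 + 16 + 64 + 128
= 210



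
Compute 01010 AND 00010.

AND: 1 only when both bits are 1
  01010
& 00010
-------
  00010
Decimal: 10 & 2 = 2



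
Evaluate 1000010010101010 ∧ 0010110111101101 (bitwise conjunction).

AND: 1 only when both bits are 1
  1000010010101010
& 0010110111101101
------------------
  0000010010101000
Decimal: 33962 & 11757 = 1192



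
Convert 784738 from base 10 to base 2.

Using repeated division by 2:
784738 ÷ 2 = 392369 remainder 0
392369 ÷ 2 = 196184 remainder 1
196184 ÷ 2 = 98092 remainder 0
98092 ÷ 2 = 49046 remainder 0
49046 ÷ 2 = 24523 remainder 0
24523 ÷ 2 = 12261 remainder 1
12261 ÷ 2 = 6130 remainder 1
6130 ÷ 2 = 3065 remainder 0
3065 ÷ 2 = 1532 remainder 1
1532 ÷ 2 = 766 remainder 0
766 ÷ 2 = 383 remainder 0
383 ÷ 2 = 191 remainder 1
191 ÷ 2 = 95 remainder 1
95 ÷ 2 = 47 remainder 1
47 ÷ 2 = 23 remainder 1
23 ÷ 2 = 11 remainder 1
11 ÷ 2 = 5 remainder 1
5 ÷ 2 = 2 remainder 1
2 ÷ 2 = 1 remainder 0
1 ÷ 2 = 0 remainder 1
Reading remainders bottom to top: 10111111100101100010



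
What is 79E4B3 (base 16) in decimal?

Expand by place value (powers of 16):
Digit values: E = 14, B = 11
79E4B3 = 7 × 16^5 + 9 × 16^4 + 14 × 16^3 + 4 × 16^2 + 11 × 16^1 + 3 × 16^0
= 7 × 1048576 + 9 × 65536 + 14 × 4096 + 4 × 256 + 11 × 16 + 3 × 1
= 7340032 + 589824 + 57344 + 1024 + 176 + 3
= 7988403



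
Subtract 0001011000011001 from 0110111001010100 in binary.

Method 1 - Direct subtraction (column by column from the right: bit − bit − borrow-in; if negative, add 2 and borrow 1 from the next column):
borrow: 0010000001110110
        0110111001010100
-       0001011000011001
------------------------
        0101100000111011

Method 2 - Add two's complement:
Two's complement of 0001011000011001: invert → 1110100111100110, add 1 → 1110100111100111
  0110111001010100
+ 1110100111100111
------------------
 10101100000111011  (end carry out of the top bit = 1)
Discarding the end carry: 0101100000111011
Decimal check:
  0110111001010100 = 16384 + 8192 + 2048 + 1024 + 512 + 64 + 16 + 4 = 28244
  0001011000011001 = 4096 + 1024 + 512 + 16 + 8 + 1 = 5657
  28244 - 5657 = 22587, and 0101100000111011 = 16384 + 4096 + 2048 + 32 + 16 + 8 + 2 + 1 = 22587 ✓



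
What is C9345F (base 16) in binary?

Convert each hex digit to 4 bits:
  C = 1100
  9 = 1001
  3 = 0011
  4 = 0100
  5 = 0101
  F = 1111
Concatenate: 110010010011010001011111



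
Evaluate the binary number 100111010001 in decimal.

Sum of powers of 2 for each 1-bit:
2^0 + 2^4 + 2^6 + 2^7 + 2^8 + 2^11
= 1 + 16 + 64 + 128 + 256 + 2048
= 2513



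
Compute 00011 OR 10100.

OR: 1 when either bit is 1
  00011
| 10100
-------
  10111
Decimal: 3 | 20 = 23



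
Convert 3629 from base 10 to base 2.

Using repeated division by 2:
3629 ÷ 2 = 1814 remainder 1
1814 ÷ 2 = 907 remainder 0
907 ÷ 2 = 453 remainder 1
453 ÷ 2 = 226 remainder 1
226 ÷ 2 = 113 remainder 0
113 ÷ 2 = 56 remainder 1
56 ÷ 2 = 28 remainder 0
28 ÷ 2 = 14 remainder 0
14 ÷ 2 = 7 remainder 0
7 ÷ 2 = 3 remainder 1
3 ÷ 2 = 1 remainder 1
1 ÷ 2 = 0 remainder 1
Reading remainders bottom to top: 111000101101



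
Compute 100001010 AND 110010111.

AND: 1 only when both bits are 1
  100001010
& 110010111
-----------
  100000010
Decimal: 266 & 407 = 258



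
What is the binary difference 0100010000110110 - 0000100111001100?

Method 1 - Direct subtraction (column by column from the right: bit − bit − borrow-in; if negative, add 2 and borrow 1 from the next column):
borrow: 0111011110010000
        0100010000110110
-       0000100111001100
------------------------
        0011101001101010

Method 2 - Add two's complement:
Two's complement of 0000100111001100: invert → 1111011000110011, add 1 → 1111011000110100
  0100010000110110
+ 1111011000110100
------------------
 10011101001101010  (end carry out of the top bit = 1)
Discarding the end carry: 0011101001101010
Decimal check:
  0100010000110110 = 16384 + 1024 + 32 + 16 + 4 + 2 = 17462
  0000100111001100 = 2048 + 256 + 128 + 64 + 8 + 4 = 2508
  17462 - 2508 = 14954, and 0011101001101010 = 8192 + 4096 + 2048 + 512 + 64 + 32 + 8 + 2 = 14954 ✓



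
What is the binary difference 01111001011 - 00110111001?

Method 1 - Direct subtraction (column by column from the right: bit − bit − borrow-in; if negative, add 2 and borrow 1 from the next column):
borrow: 00001100000
        01111001011
-       00110111001
-------------------
        01000010010

Method 2 - Add two's complement:
Two's complement of 00110111001: invert → 11001000110, add 1 → 11001000111
  01111001011
+ 11001000111
-------------
 101000010010  (end carry out of the top bit = 1)
Discarding the end carry: 01000010010
Decimal check:
  01111001011 = 512 + 256 + 128 + 64 + 8 + 2 + 1 = 971
  00110111001 = 256 + 128 + 32 + 16 + 8 + 1 = 441
  971 - 441 = 530, and 01000010010 = 512 + 16 + 2 = 530 ✓



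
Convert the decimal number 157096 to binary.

Using repeated division by 2:
157096 ÷ 2 = 78548 remainder 0
78548 ÷ 2 = 39274 remainder 0
39274 ÷ 2 = 19637 remainder 0
19637 ÷ 2 = 9818 remainder 1
9818 ÷ 2 = 4909 remainder 0
4909 ÷ 2 = 2454 remainder 1
2454 ÷ 2 = 1227 remainder 0
1227 ÷ 2 = 613 remainder 1
613 ÷ 2 = 306 remainder 1
306 ÷ 2 = 153 remainder 0
153 ÷ 2 = 76 remainder 1
76 ÷ 2 = 38 remainder 0
38 ÷ 2 = 19 remainder 0
19 ÷ 2 = 9 remainder 1
9 ÷ 2 = 4 remainder 1
4 ÷ 2 = 2 remainder 0
2 ÷ 2 = 1 remainder 0
1 ÷ 2 = 0 remainder 1
Reading remainders bottom to top: 100110010110101000



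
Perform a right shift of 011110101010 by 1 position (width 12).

Original: 011110101010 (decimal 1962)
Shift right by 1 position
Drop the 1 low bit; fill with zero on the left
Result: 001111010101 (decimal 981)
Equivalent: 1962 >> 1 = 1962 ÷ 2^1 = 981



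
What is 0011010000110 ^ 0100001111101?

XOR: 1 when bits differ
  0011010000110
^ 0100001111101
---------------
  0111011111011
Decimal: 1670 ^ 2173 = 3835



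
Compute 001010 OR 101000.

OR: 1 when either bit is 1
  001010
| 101000
--------
  101010
Decimal: 10 | 40 = 42



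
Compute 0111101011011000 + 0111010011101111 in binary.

Add column by column from the right: bit + bit + carry-in; write the sum mod 2, carry 1 when the sum is 2 or 3.
carry:  1110000111110000
        0111101011011000
+       0111010011101111
------------------------
       01110111111000111
(the carry out of the leftmost column, 0, becomes the leading bit)
Decimal check:
  0111101011011000 = 16384 + 8192 + 4096 + 2048 + 512 + 128 + 64 + 16 + 8 = 31448
  0111010011101111 = 16384 + 8192 + 4096 + 1024 + 128 + 64 + 32 + 8 + 4 + 2 + 1 = 29935
  31448 + 29935 = 61383, and 01110111111000111 = 32768 + 16384 + 8192 + 2048 + 1024 + 512 + 256 + 128 + 64 + 4 + 2 + 1 = 61383 ✓



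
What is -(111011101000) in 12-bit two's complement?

Original (sign bit 1, negative): 111011101000
Step 1 - Invert all bits: 000100010111
Step 2 - Add 1: 000100011000
Verification: 111011101000 + 000100011000 = 1000000000000; discarding the end carry (carry out of the top bit) leaves the 12-bit value 000000000000, as required for x + (-x)



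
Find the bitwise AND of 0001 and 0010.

AND: 1 only when both bits are 1
  0001
& 0010
------
  0000
Decimal: 1 & 2 = 0



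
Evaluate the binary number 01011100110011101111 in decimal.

Sum of powers of 2 for each 1-bit:
2^0 + 2^1 + 2^2 + 2^3 + 2^5 + 2^6 + 2^7 + 2^10 + 2^11 + 2^14 + 2^15 + 2^16 + 2^18
= 1 + 2 + 4 + 8 + 32 + 64 + 128 + 1024 + 2048 + 16384 + 32768 + 65536 + 262144
= 380143



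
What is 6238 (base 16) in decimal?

Expand by place value (powers of 16):
6238 = 6 × 16^3 + 2 × 16^2 + 3 × 16^1 + 8 × 16^0
= 6 × 4096 + 2 × 256 + 3 × 16 + 8 × 1
= 24576 + 512 + 48 + 8
= 25144



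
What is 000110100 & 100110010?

AND: 1 only when both bits are 1
  000110100
& 100110010
-----------
  000110000
Decimal: 52 & 306 = 48



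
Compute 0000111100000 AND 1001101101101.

AND: 1 only when both bits are 1
  0000111100000
& 1001101101101
---------------
  0000101100000
Decimal: 480 & 4973 = 352



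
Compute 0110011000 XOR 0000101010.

XOR: 1 when bits differ
  0110011000
^ 0000101010
------------
  0110110010
Decimal: 408 ^ 42 = 434



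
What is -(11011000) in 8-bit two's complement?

Original (sign bit 1, negative): 11011000
Step 1 - Invert all bits: 00100111
Step 2 - Add 1: 00101000
Verification: 11011000 + 00101000 = 100000000; discarding the end carry (carry out of the top bit) leaves the 8-bit value 00000000, as required for x + (-x)



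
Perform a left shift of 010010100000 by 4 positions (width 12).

Original: 010010100000 (decimal 1184)
Shift left by 4 positions
Append 4 zeros on the right and drop the 4 high bits that overflow the 12-bit width
Result: 101000000000 (decimal 2560)
Equivalent: 1184 << 4 = 1184 × 2^4 = 18944, truncated to 12 bits = 2560



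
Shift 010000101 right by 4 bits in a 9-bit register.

Original: 010000101 (decimal 133)
Shift right by 4 positions
Drop the 4 low bits; fill with zeros on the left
Result: 000001000 (decimal 8)
Equivalent: 133 >> 4 = 133 ÷ 2^4 = 8



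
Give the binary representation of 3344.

Using repeated division by 2:
3344 ÷ 2 = 1672 remainder 0
1672 ÷ 2 = 836 remainder 0
836 ÷ 2 = 418 remainder 0
418 ÷ 2 = 209 remainder 0
209 ÷ 2 = 104 remainder 1
104 ÷ 2 = 52 remainder 0
52 ÷ 2 = 26 remainder 0
26 ÷ 2 = 13 remainder 0
13 ÷ 2 = 6 remainder 1
6 ÷ 2 = 3 remainder 0
3 ÷ 2 = 1 remainder 1
1 ÷ 2 = 0 remainder 1
Reading remainders bottom to top: 110100010000



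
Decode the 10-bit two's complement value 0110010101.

Binary: 0110010101
Sign bit: 0 (non-negative)
Read directly as an unsigned value:
0110010101 = 256 + 128 + 16 + 4 + 1 = 405
Value: 405



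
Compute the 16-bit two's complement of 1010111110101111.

Original (sign bit 1, negative): 1010111110101111
Step 1 - Invert all bits: 0101000001010000
Step 2 - Add 1: 0101000001010001
Verification: 1010111110101111 + 0101000001010001 = 10000000000000000; discarding the end carry (carry out of the top bit) leaves the 16-bit value 0000000000000000, as required for x + (-x)



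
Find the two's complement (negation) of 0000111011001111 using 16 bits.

Original: 0000111011001111
Step 1 - Invert all bits: 1111000100110000
Step 2 - Add 1: 1111000100110001
Verification: 0000111011001111 + 1111000100110001 = 10000000000000000; discarding the end carry (carry out of the top bit) leaves the 16-bit value 0000000000000000, as required for x + (-x)



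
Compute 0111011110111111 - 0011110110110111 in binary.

Method 1 - Direct subtraction (column by column from the right: bit − bit − borrow-in; if negative, add 2 and borrow 1 from the next column):
borrow: 0111000000000000
        0111011110111111
-       0011110110110111
------------------------
        0011101000001000

Method 2 - Add two's complement:
Two's complement of 0011110110110111: invert → 1100001001001000, add 1 → 1100001001001001
  0111011110111111
+ 1100001001001001
------------------
 10011101000001000  (end carry out of the top bit = 1)
Discarding the end carry: 0011101000001000
Decimal check:
  0111011110111111 = 16384 + 8192 + 4096 + 1024 + 512 + 256 + 128 + 32 + 16 + 8 + 4 + 2 + 1 = 30655
  0011110110110111 = 8192 + 4096 + 2048 + 1024 + 256 + 128 + 32 + 16 + 4 + 2 + 1 = 15799
  30655 - 15799 = 14856, and 0011101000001000 = 8192 + 4096 + 2048 + 512 + 8 = 14856 ✓



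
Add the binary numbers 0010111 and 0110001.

Add column by column from the right: bit + bit + carry-in; write the sum mod 2, carry 1 when the sum is 2 or 3.
carry:  1101110
        0010111
+       0110001
---------------
       01001000
(the carry out of the leftmost column, 0, becomes the leading bit)
Decimal check:
  0010111 = 16 + 4 + 2 + 1 = 23
  0110001 = 32 + 16 + 1 = 49
  23 + 49 = 72, and 01001000 = 64 + 8 = 72 ✓



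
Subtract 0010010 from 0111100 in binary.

Method 1 - Direct subtraction (column by column from the right: bit − bit − borrow-in; if negative, add 2 and borrow 1 from the next column):
borrow: 0000100
        0111100
-       0010010
---------------
        0101010

Method 2 - Add two's complement:
Two's complement of 0010010: invert → 1101101, add 1 → 1101110
  0111100
+ 1101110
---------
 10101010  (end carry out of the top bit = 1)
Discarding the end carry: 0101010
Decimal check:
  0111100 = 32 + 16 + 8 + 4 = 60
  0010010 = 16 + 2 = 18
  60 - 18 = 42, and 0101010 = 32 + 8 + 2 = 42 ✓



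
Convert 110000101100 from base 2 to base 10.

Sum of powers of 2 for each 1-bit:
2^2 + 2^3 + 2^5 + 2^10 + 2^11
= 4 + 8 + 32 + 1024 + 2048
= 3116



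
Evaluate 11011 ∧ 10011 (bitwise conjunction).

AND: 1 only when both bits are 1
  11011
& 10011
-------
  10011
Decimal: 27 & 19 = 19



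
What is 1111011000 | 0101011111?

OR: 1 when either bit is 1
  1111011000
| 0101011111
------------
  1111011111
Decimal: 984 | 351 = 991



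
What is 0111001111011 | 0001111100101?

OR: 1 when either bit is 1
  0111001111011
| 0001111100101
---------------
  0111111111111
Decimal: 3707 | 997 = 4095



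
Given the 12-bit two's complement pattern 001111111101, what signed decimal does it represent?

Binary: 001111111101
Sign bit: 0 (non-negative)
Read directly as an unsigned value:
001111111101 = 512 + 256 + 128 + 64 + 32 + 16 + 8 + 4 + 1 = 1021
Value: 1021



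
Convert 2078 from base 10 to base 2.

Using repeated division by 2:
2078 ÷ 2 = 1039 remainder 0
1039 ÷ 2 = 519 remainder 1
519 ÷ 2 = 259 remainder 1
259 ÷ 2 = 129 remainder 1
129 ÷ 2 = 64 remainder 1
64 ÷ 2 = 32 remainder 0
32 ÷ 2 = 16 remainder 0
16 ÷ 2 = 8 remainder 0
8 ÷ 2 = 4 remainder 0
4 ÷ 2 = 2 remainder 0
2 ÷ 2 = 1 remainder 0
1 ÷ 2 = 0 remainder 1
Reading remainders bottom to top: 100000011110



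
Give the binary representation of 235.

Using repeated division by 2:
235 ÷ 2 = 117 remainder 1
117 ÷ 2 = 58 remainder 1
58 ÷ 2 = 29 remainder 0
29 ÷ 2 = 14 remainder 1
14 ÷ 2 = 7 remainder 0
7 ÷ 2 = 3 remainder 1
3 ÷ 2 = 1 remainder 1
1 ÷ 2 = 0 remainder 1
Reading remainders bottom to top: 11101011



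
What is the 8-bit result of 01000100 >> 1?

Original: 01000100 (decimal 68)
Shift right by 1 position
Drop the 1 low bit; fill with zero on the left
Result: 00100010 (decimal 34)
Equivalent: 68 >> 1 = 68 ÷ 2^1 = 34



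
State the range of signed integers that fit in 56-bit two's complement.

For 56-bit two's complement:
Minimum: -2^55 = -36028797018963968
Maximum: 2^55 - 1 = 36028797018963967



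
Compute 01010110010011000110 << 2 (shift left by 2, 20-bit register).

Original: 01010110010011000110 (decimal 353478)
Shift left by 2 positions
Append 2 zeros on the right and drop the 2 high bits that overflow the 20-bit width
Result: 01011001001100011000 (decimal 365336)
Equivalent: 353478 << 2 = 353478 × 2^2 = 1413912, truncated to 20 bits = 365336



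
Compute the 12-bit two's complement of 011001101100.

Original: 011001101100
Step 1 - Invert all bits: 100110010011
Step 2 - Add 1: 100110010100
Verification: 011001101100 + 100110010100 = 1000000000000; discarding the end carry (carry out of the top bit) leaves the 12-bit value 000000000000, as required for x + (-x)



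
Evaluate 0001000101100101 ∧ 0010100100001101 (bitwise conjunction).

AND: 1 only when both bits are 1
  0001000101100101
& 0010100100001101
------------------
  0000000100000101
Decimal: 4453 & 10509 = 261



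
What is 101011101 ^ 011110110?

XOR: 1 when bits differ
  101011101
^ 011110110
-----------
  110101011
Decimal: 349 ^ 246 = 427



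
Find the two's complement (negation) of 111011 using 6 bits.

Original (sign bit 1, negative): 111011
Step 1 - Invert all bits: 000100
Step 2 - Add 1: 000101
Verification: 111011 + 000101 = 1000000; discarding the end carry (carry out of the top bit) leaves the 6-bit value 000000, as required for x + (-x)



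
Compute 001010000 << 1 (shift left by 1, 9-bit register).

Original: 001010000 (decimal 80)
Shift left by 1 position
Append 1 zero on the right
Result: 010100000 (decimal 160)
Equivalent: 80 << 1 = 80 × 2^1 = 160



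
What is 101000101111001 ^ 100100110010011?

XOR: 1 when bits differ
  101000101111001
^ 100100110010011
-----------------
  001100011101010
Decimal: 20857 ^ 18835 = 6378



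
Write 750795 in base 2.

Using repeated division by 2:
750795 ÷ 2 = 375397 remainder 1
375397 ÷ 2 = 187698 remainder 1
187698 ÷ 2 = 93849 remainder 0
93849 ÷ 2 = 46924 remainder 1
46924 ÷ 2 = 23462 remainder 0
23462 ÷ 2 = 11731 remainder 0
11731 ÷ 2 = 5865 remainder 1
5865 ÷ 2 = 2932 remainder 1
2932 ÷ 2 = 1466 remainder 0
1466 ÷ 2 = 733 remainder 0
733 ÷ 2 = 366 remainder 1
366 ÷ 2 = 183 remainder 0
183 ÷ 2 = 91 remainder 1
91 ÷ 2 = 45 remainder 1
45 ÷ 2 = 22 remainder 1
22 ÷ 2 = 11 remainder 0
11 ÷ 2 = 5 remainder 1
5 ÷ 2 = 2 remainder 1
2 ÷ 2 = 1 remainder 0
1 ÷ 2 = 0 remainder 1
Reading remainders bottom to top: 10110111010011001011



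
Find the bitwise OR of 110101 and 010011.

OR: 1 when either bit is 1
  110101
| 010011
--------
  110111
Decimal: 53 | 19 = 55



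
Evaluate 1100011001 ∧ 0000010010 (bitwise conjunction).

AND: 1 only when both bits are 1
  1100011001
& 0000010010
------------
  0000010000
Decimal: 793 & 18 = 16



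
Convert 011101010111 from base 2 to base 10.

Sum of powers of 2 for each 1-bit:
2^0 + 2^1 + 2^2 + 2^4 + 2^6 + 2^8 + 2^9 + 2^10
= 1 + 2 + 4 + 16 + 64 + 256 + 512 + 1024
= 1879



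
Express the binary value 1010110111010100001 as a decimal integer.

Sum of powers of 2 for each 1-bit:
2^0 + 2^5 + 2^7 + 2^9 + 2^10 + 2^11 + 2^13 + 2^14 + 2^16 + 2^18
= 1 + 32 + 128 + 512 + 1024 + 2048 + 8192 + 16384 + 65536 + 262144
= 356001



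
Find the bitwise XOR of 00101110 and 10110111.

XOR: 1 when bits differ
  00101110
^ 10110111
----------
  10011001
Decimal: 46 ^ 183 = 153



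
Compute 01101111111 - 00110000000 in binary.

Method 1 - Direct subtraction (column by column from the right: bit − bit − borrow-in; if negative, add 2 and borrow 1 from the next column):
borrow: 01100000000
        01101111111
-       00110000000
-------------------
        00111111111

Method 2 - Add two's complement:
Two's complement of 00110000000: invert → 11001111111, add 1 → 11010000000
  01101111111
+ 11010000000
-------------
 100111111111  (end carry out of the top bit = 1)
Discarding the end carry: 00111111111
Decimal check:
  01101111111 = 512 + 256 + 64 + 32 + 16 + 8 + 4 + 2 + 1 = 895
  00110000000 = 256 + 128 = 384
  895 - 384 = 511, and 00111111111 = 256 + 128 + 64 + 32 + 16 + 8 + 4 + 2 + 1 = 511 ✓



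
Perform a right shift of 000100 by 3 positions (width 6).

Original: 000100 (decimal 4)
Shift right by 3 positions
Drop the 3 low bits; fill with zeros on the left
Result: 000000 (decimal 0)
Equivalent: 4 >> 3 = 4 ÷ 2^3 = 0



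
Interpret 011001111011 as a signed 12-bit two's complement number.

Binary: 011001111011
Sign bit: 0 (non-negative)
Read directly as an unsigned value:
011001111011 = 1024 + 512 + 64 + 32 + 16 + 8 + 2 + 1 = 1659
Value: 1659



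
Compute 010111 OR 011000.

OR: 1 when either bit is 1
  010111
| 011000
--------
  011111
Decimal: 23 | 24 = 31



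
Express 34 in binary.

Using repeated division by 2:
34 ÷ 2 = 17 remainder 0
17 ÷ 2 = 8 remainder 1
8 ÷ 2 = 4 remainder 0
4 ÷ 2 = 2 remainder 0
2 ÷ 2 = 1 remainder 0
1 ÷ 2 = 0 remainder 1
Reading remainders bottom to top: 100010



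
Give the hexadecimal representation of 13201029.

Using repeated division by 16 (digits 10–15 are A–F):
13201029 ÷ 16 = 825064 remainder 5
825064 ÷ 16 = 51566 remainder 8
51566 ÷ 16 = 3222 remainder 14 (E)
3222 ÷ 16 = 201 remainder 6
201 ÷ 16 = 12 remainder 9
12 ÷ 16 = 0 remainder 12 (C)
Reading remainders bottom to top: C96E85



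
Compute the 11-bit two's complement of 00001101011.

Original: 00001101011
Step 1 - Invert all bits: 11110010100
Step 2 - Add 1: 11110010101
Verification: 00001101011 + 11110010101 = 100000000000; discarding the end carry (carry out of the top bit) leaves the 11-bit value 00000000000, as required for x + (-x)



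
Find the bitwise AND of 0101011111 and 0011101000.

AND: 1 only when both bits are 1
  0101011111
& 0011101000
------------
  0001001000
Decimal: 351 & 232 = 72



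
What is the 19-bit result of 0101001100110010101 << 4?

Original: 0101001100110010101 (decimal 170389)
Shift left by 4 positions
Append 4 zeros on the right and drop the 4 high bits that overflow the 19-bit width
Result: 0011001100101010000 (decimal 104784)
Equivalent: 170389 << 4 = 170389 × 2^4 = 2726224, truncated to 19 bits = 104784



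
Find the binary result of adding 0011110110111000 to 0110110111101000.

Add column by column from the right: bit + bit + carry-in; write the sum mod 2, carry 1 when the sum is 2 or 3.
carry:  1111101111110000
        0011110110111000
+       0110110111101000
------------------------
       01010101110100000
(the carry out of the leftmost column, 0, becomes the leading bit)
Decimal check:
  0011110110111000 = 8192 + 4096 + 2048 + 1024 + 256 + 128 + 32 + 16 + 8 = 15800
  0110110111101000 = 16384 + 8192 + 2048 + 1024 + 256 + 128 + 64 + 32 + 8 = 28136
  15800 + 28136 = 43936, and 01010101110100000 = 32768 + 8192 + 2048 + 512 + 256 + 128 + 32 = 43936 ✓



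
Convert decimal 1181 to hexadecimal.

Using repeated division by 16 (digits 10–15 are A–F):
1181 ÷ 16 = 73 remainder 13 (D)
73 ÷ 16 = 4 remainder 9
4 ÷ 16 = 0 remainder 4
Reading remainders bottom to top: 49D



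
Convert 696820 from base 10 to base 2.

Using repeated division by 2:
696820 ÷ 2 = 348410 remainder 0
348410 ÷ 2 = 174205 remainder 0
174205 ÷ 2 = 87102 remainder 1
87102 ÷ 2 = 43551 remainder 0
43551 ÷ 2 = 21775 remainder 1
21775 ÷ 2 = 10887 remainder 1
10887 ÷ 2 = 5443 remainder 1
5443 ÷ 2 = 2721 remainder 1
2721 ÷ 2 = 1360 remainder 1
1360 ÷ 2 = 680 remainder 0
680 ÷ 2 = 340 remainder 0
340 ÷ 2 = 170 remainder 0
170 ÷ 2 = 85 remainder 0
85 ÷ 2 = 42 remainder 1
42 ÷ 2 = 21 remainder 0
21 ÷ 2 = 10 remainder 1
10 ÷ 2 = 5 remainder 0
5 ÷ 2 = 2 remainder 1
2 ÷ 2 = 1 remainder 0
1 ÷ 2 = 0 remainder 1
Reading remainders bottom to top: 10101010000111110100



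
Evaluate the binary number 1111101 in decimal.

Sum of powers of 2 for each 1-bit:
2^0 + 2^2 + 2^3 + 2^4 + 2^5 + 2^6
= 1 + 4 + 8 + 16 + 32 + 64
= 125



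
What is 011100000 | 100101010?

OR: 1 when either bit is 1
  011100000
| 100101010
-----------
  111101010
Decimal: 224 | 298 = 490



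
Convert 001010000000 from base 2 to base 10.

Sum of powers of 2 for each 1-bit:
2^7 + 2^9
= 128 + 512
= 640



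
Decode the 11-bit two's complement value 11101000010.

Binary: 11101000010
Sign bit: 1 (negative)
Invert: 00010111101
Add 1:  00010111110
Magnitude: 00010111110 = 128 + 32 + 16 + 8 + 4 + 2 = 190
Value: -190



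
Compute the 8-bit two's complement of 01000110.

Original: 01000110
Step 1 - Invert all bits: 10111001
Step 2 - Add 1: 10111010
Verification: 01000110 + 10111010 = 100000000; discarding the end carry (carry out of the top bit) leaves the 8-bit value 00000000, as required for x + (-x)



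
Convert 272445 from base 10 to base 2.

Using repeated division by 2:
272445 ÷ 2 = 136222 remainder 1
136222 ÷ 2 = 68111 remainder 0
68111 ÷ 2 = 34055 remainder 1
34055 ÷ 2 = 17027 remainder 1
17027 ÷ 2 = 8513 remainder 1
8513 ÷ 2 = 4256 remainder 1
4256 ÷ 2 = 2128 remainder 0
2128 ÷ 2 = 1064 remainder 0
1064 ÷ 2 = 532 remainder 0
532 ÷ 2 = 266 remainder 0
266 ÷ 2 = 133 remainder 0
133 ÷ 2 = 66 remainder 1
66 ÷ 2 = 33 remainder 0
33 ÷ 2 = 16 remainder 1
16 ÷ 2 = 8 remainder 0
8 ÷ 2 = 4 remainder 0
4 ÷ 2 = 2 remainder 0
2 ÷ 2 = 1 remainder 0
1 ÷ 2 = 0 remainder 1
Reading remainders bottom to top: 1000010100000111101



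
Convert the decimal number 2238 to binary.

Using repeated division by 2:
2238 ÷ 2 = 1119 remainder 0
1119 ÷ 2 = 559 remainder 1
559 ÷ 2 = 279 remainder 1
279 ÷ 2 = 139 remainder 1
139 ÷ 2 = 69 remainder 1
69 ÷ 2 = 34 remainder 1
34 ÷ 2 = 17 remainder 0
17 ÷ 2 = 8 remainder 1
8 ÷ 2 = 4 remainder 0
4 ÷ 2 = 2 remainder 0
2 ÷ 2 = 1 remainder 0
1 ÷ 2 = 0 remainder 1
Reading remainders bottom to top: 100010111110



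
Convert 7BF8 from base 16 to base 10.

Expand by place value (powers of 16):
Digit values: B = 11, F = 15
7BF8 = 7 × 16^3 + 11 × 16^2 + 15 × 16^1 + 8 × 16^0
= 7 × 4096 + 11 × 256 + 15 × 16 + 8 × 1
= 28672 + 2816 + 240 + 8
= 31736



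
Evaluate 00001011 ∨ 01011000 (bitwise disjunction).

OR: 1 when either bit is 1
  00001011
| 01011000
----------
  01011011
Decimal: 11 | 88 = 91



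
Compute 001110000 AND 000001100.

AND: 1 only when both bits are 1
  001110000
& 000001100
-----------
  000000000
Decimal: 112 & 12 = 0



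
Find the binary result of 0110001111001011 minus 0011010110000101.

Method 1 - Direct subtraction (column by column from the right: bit − bit − borrow-in; if negative, add 2 and borrow 1 from the next column):
borrow: 0111100000001000
        0110001111001011
-       0011010110000101
------------------------
        0010111001000110

Method 2 - Add two's complement:
Two's complement of 0011010110000101: invert → 1100101001111010, add 1 → 1100101001111011
  0110001111001011
+ 1100101001111011
------------------
 10010111001000110  (end carry out of the top bit = 1)
Discarding the end carry: 0010111001000110
Decimal check:
  0110001111001011 = 16384 + 8192 + 512 + 256 + 128 + 64 + 8 + 2 + 1 = 25547
  0011010110000101 = 8192 + 4096 + 1024 + 256 + 128 + 4 + 1 = 13701
  25547 - 13701 = 11846, and 0010111001000110 = 8192 + 2048 + 1024 + 512 + 64 + 4 + 2 = 11846 ✓



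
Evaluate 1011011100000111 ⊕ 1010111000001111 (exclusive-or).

XOR: 1 when bits differ
  1011011100000111
^ 1010111000001111
------------------
  0001100100001000
Decimal: 46855 ^ 44559 = 6408



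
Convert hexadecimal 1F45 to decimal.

Expand by place value (powers of 16):
Digit values: F = 15
1F45 = 1 × 16^3 + 15 × 16^2 + 4 × 16^1 + 5 × 16^0
= 1 × 4096 + 15 × 256 + 4 × 16 + 5 × 1
= 4096 + 3840 + 64 + 5
= 8005



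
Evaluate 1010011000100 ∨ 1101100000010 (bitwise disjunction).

OR: 1 when either bit is 1
  1010011000100
| 1101100000010
---------------
  1111111000110
Decimal: 5316 | 6914 = 8134



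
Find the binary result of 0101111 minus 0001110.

Method 1 - Direct subtraction (column by column from the right: bit − bit − borrow-in; if negative, add 2 and borrow 1 from the next column):
borrow: 0000000
        0101111
-       0001110
---------------
        0100001

Method 2 - Add two's complement:
Two's complement of 0001110: invert → 1110001, add 1 → 1110010
  0101111
+ 1110010
---------
 10100001  (end carry out of the top bit = 1)
Discarding the end carry: 0100001
Decimal check:
  0101111 = 32 + 8 + 4 + 2 + 1 = 47
  0001110 = 8 + 4 + 2 = 14
  47 - 14 = 33, and 0100001 = 32 + 1 = 33 ✓



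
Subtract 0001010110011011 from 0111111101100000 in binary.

Method 1 - Direct subtraction (column by column from the right: bit − bit − borrow-in; if negative, add 2 and borrow 1 from the next column):
borrow: 0000001100111110
        0111111101100000
-       0001010110011011
------------------------
        0110100111000101

Method 2 - Add two's complement:
Two's complement of 0001010110011011: invert → 1110101001100100, add 1 → 1110101001100101
  0111111101100000
+ 1110101001100101
------------------
 10110100111000101  (end carry out of the top bit = 1)
Discarding the end carry: 0110100111000101
Decimal check:
  0111111101100000 = 16384 + 8192 + 4096 + 2048 + 1024 + 512 + 256 + 64 + 32 = 32608
  0001010110011011 = 4096 + 1024 + 256 + 128 + 16 + 8 + 2 + 1 = 5531
  32608 - 5531 = 27077, and 0110100111000101 = 16384 + 8192 + 2048 + 256 + 128 + 64 + 4 + 1 = 27077 ✓



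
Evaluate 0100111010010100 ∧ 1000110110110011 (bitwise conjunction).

AND: 1 only when both bits are 1
  0100111010010100
& 1000110110110011
------------------
  0000110010010000
Decimal: 20116 & 36275 = 3216



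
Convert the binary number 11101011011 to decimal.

Sum of powers of 2 for each 1-bit:
2^0 + 2^1 + 2^3 + 2^4 + 2^6 + 2^8 + 2^9 + 2^10
= 1 + 2 + 8 + 16 + 64 + 256 + 512 + 1024
= 1883



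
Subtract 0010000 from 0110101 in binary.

Method 1 - Direct subtraction (column by column from the right: bit − bit − borrow-in; if negative, add 2 and borrow 1 from the next column):
borrow: 0000000
        0110101
-       0010000
---------------
        0100101

Method 2 - Add two's complement:
Two's complement of 0010000: invert → 1101111, add 1 → 1110000
  0110101
+ 1110000
---------
 10100101  (end carry out of the top bit = 1)
Discarding the end carry: 0100101
Decimal check:
  0110101 = 32 + 16 + 4 + 1 = 53
  0010000 = 16
  53 - 16 = 37, and 0100101 = 32 + 4 + 1 = 37 ✓



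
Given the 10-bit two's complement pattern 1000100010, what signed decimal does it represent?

Binary: 1000100010
Sign bit: 1 (negative)
Invert: 0111011101
Add 1:  0111011110
Magnitude: 0111011110 = 256 + 128 + 64 + 16 + 8 + 4 + 2 = 478
Value: -478



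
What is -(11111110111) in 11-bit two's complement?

Original (sign bit 1, negative): 11111110111
Step 1 - Invert all bits: 00000001000
Step 2 - Add 1: 00000001001
Verification: 11111110111 + 00000001001 = 100000000000; discarding the end carry (carry out of the top bit) leaves the 11-bit value 00000000000, as required for x + (-x)



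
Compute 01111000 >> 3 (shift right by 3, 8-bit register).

Original: 01111000 (decimal 120)
Shift right by 3 positions
Drop the 3 low bits; fill with zeros on the left
Result: 00001111 (decimal 15)
Equivalent: 120 >> 3 = 120 ÷ 2^3 = 15



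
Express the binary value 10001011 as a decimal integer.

Sum of powers of 2 for each 1-bit:
2^0 + 2^1 + 2^3 + 2^7
= 1 + 2 + 8 + 128
= 139



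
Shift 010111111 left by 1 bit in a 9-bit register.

Original: 010111111 (decimal 191)
Shift left by 1 position
Append 1 zero on the right
Result: 101111110 (decimal 382)
Equivalent: 191 << 1 = 191 × 2^1 = 382



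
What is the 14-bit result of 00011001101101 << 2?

Original: 00011001101101 (decimal 1645)
Shift left by 2 positions
Append 2 zeros on the right
Result: 01100110110100 (decimal 6580)
Equivalent: 1645 << 2 = 1645 × 2^2 = 6580



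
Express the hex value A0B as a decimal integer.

Expand by place value (powers of 16):
Digit values: A = 10, B = 11
A0B = 10 × 16^2 + 0 × 16^1 + 11 × 16^0
= 10 × 256 + 0 × 16 + 11 × 1
= 2560 + 0 + 11
= 2571



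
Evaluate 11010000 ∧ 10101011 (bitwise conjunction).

AND: 1 only when both bits are 1
  11010000
& 10101011
----------
  10000000
Decimal: 208 & 171 = 128



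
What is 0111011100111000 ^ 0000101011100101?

XOR: 1 when bits differ
  0111011100111000
^ 0000101011100101
------------------
  0111110111011101
Decimal: 30520 ^ 2789 = 32221



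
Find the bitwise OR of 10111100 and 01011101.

OR: 1 when either bit is 1
  10111100
| 01011101
----------
  11111101
Decimal: 188 | 93 = 253



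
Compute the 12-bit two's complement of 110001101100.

Original (sign bit 1, negative): 110001101100
Step 1 - Invert all bits: 001110010011
Step 2 - Add 1: 001110010100
Verification: 110001101100 + 001110010100 = 1000000000000; discarding the end carry (carry out of the top bit) leaves the 12-bit value 000000000000, as required for x + (-x)



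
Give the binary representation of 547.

Using repeated division by 2:
547 ÷ 2 = 273 remainder 1
273 ÷ 2 = 136 remainder 1
136 ÷ 2 = 68 remainder 0
68 ÷ 2 = 34 remainder 0
34 ÷ 2 = 17 remainder 0
17 ÷ 2 = 8 remainder 1
8 ÷ 2 = 4 remainder 0
4 ÷ 2 = 2 remainder 0
2 ÷ 2 = 1 remainder 0
1 ÷ 2 = 0 remainder 1
Reading remainders bottom to top: 1000100011



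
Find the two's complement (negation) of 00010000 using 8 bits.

Original: 00010000
Step 1 - Invert all bits: 11101111
Step 2 - Add 1: 11110000
Verification: 00010000 + 11110000 = 100000000; discarding the end carry (carry out of the top bit) leaves the 8-bit value 00000000, as required for x + (-x)



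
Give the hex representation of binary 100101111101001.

Group into 4-bit nibbles from right:
  0100 = 4
  1011 = B
  1110 = E
  1001 = 9
Result: 4BE9



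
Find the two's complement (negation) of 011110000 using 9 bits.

Original: 011110000
Step 1 - Invert all bits: 100001111
Step 2 - Add 1: 100010000
Verification: 011110000 + 100010000 = 1000000000; discarding the end carry (carry out of the top bit) leaves the 9-bit value 000000000, as required for x + (-x)



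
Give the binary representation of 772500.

Using repeated division by 2:
772500 ÷ 2 = 386250 remainder 0
386250 ÷ 2 = 193125 remainder 0
193125 ÷ 2 = 96562 remainder 1
96562 ÷ 2 = 48281 remainder 0
48281 ÷ 2 = 24140 remainder 1
24140 ÷ 2 = 12070 remainder 0
12070 ÷ 2 = 6035 remainder 0
6035 ÷ 2 = 3017 remainder 1
3017 ÷ 2 = 1508 remainder 1
1508 ÷ 2 = 754 remainder 0
754 ÷ 2 = 377 remainder 0
377 ÷ 2 = 188 remainder 1
188 ÷ 2 = 94 remainder 0
94 ÷ 2 = 47 remainder 0
47 ÷ 2 = 23 remainder 1
23 ÷ 2 = 11 remainder 1
11 ÷ 2 = 5 remainder 1
5 ÷ 2 = 2 remainder 1
2 ÷ 2 = 1 remainder 0
1 ÷ 2 = 0 remainder 1
Reading remainders bottom to top: 10111100100110010100



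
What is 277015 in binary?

Using repeated division by 2:
277015 ÷ 2 = 138507 remainder 1
138507 ÷ 2 = 69253 remainder 1
69253 ÷ 2 = 34626 remainder 1
34626 ÷ 2 = 17313 remainder 0
17313 ÷ 2 = 8656 remainder 1
8656 ÷ 2 = 4328 remainder 0
4328 ÷ 2 = 2164 remainder 0
2164 ÷ 2 = 1082 remainder 0
1082 ÷ 2 = 541 remainder 0
541 ÷ 2 = 270 remainder 1
270 ÷ 2 = 135 remainder 0
135 ÷ 2 = 67 remainder 1
67 ÷ 2 = 33 remainder 1
33 ÷ 2 = 16 remainder 1
16 ÷ 2 = 8 remainder 0
8 ÷ 2 = 4 remainder 0
4 ÷ 2 = 2 remainder 0
2 ÷ 2 = 1 remainder 0
1 ÷ 2 = 0 remainder 1
Reading remainders bottom to top: 1000011101000010111



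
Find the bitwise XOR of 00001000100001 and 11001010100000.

XOR: 1 when bits differ
  00001000100001
^ 11001010100000
----------------
  11000010000001
Decimal: 545 ^ 12960 = 12417



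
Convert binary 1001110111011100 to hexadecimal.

Group into 4-bit nibbles from right:
  1001 = 9
  1101 = D
  1101 = D
  1100 = C
Result: 9DDC



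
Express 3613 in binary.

Using repeated division by 2:
3613 ÷ 2 = 1806 remainder 1
1806 ÷ 2 = 903 remainder 0
903 ÷ 2 = 451 remainder 1
451 ÷ 2 = 225 remainder 1
225 ÷ 2 = 112 remainder 1
112 ÷ 2 = 56 remainder 0
56 ÷ 2 = 28 remainder 0
28 ÷ 2 = 14 remainder 0
14 ÷ 2 = 7 remainder 0
7 ÷ 2 = 3 remainder 1
3 ÷ 2 = 1 remainder 1
1 ÷ 2 = 0 remainder 1
Reading remainders bottom to top: 111000011101



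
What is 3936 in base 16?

Using repeated division by 16 (digits 10–15 are A–F):
3936 ÷ 16 = 246 remainder 0
246 ÷ 16 = 15 remainder 6
15 ÷ 16 = 0 remainder 15 (F)
Reading remainders bottom to top: F60



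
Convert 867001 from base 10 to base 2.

Using repeated division by 2:
867001 ÷ 2 = 433500 remainder 1
433500 ÷ 2 = 216750 remainder 0
216750 ÷ 2 = 108375 remainder 0
108375 ÷ 2 = 54187 remainder 1
54187 ÷ 2 = 27093 remainder 1
27093 ÷ 2 = 13546 remainder 1
13546 ÷ 2 = 6773 remainder 0
6773 ÷ 2 = 3386 remainder 1
3386 ÷ 2 = 1693 remainder 0
1693 ÷ 2 = 846 remainder 1
846 ÷ 2 = 423 remainder 0
423 ÷ 2 = 211 remainder 1
211 ÷ 2 = 105 remainder 1
105 ÷ 2 = 52 remainder 1
52 ÷ 2 = 26 remainder 0
26 ÷ 2 = 13 remainder 0
13 ÷ 2 = 6 remainder 1
6 ÷ 2 = 3 remainder 0
3 ÷ 2 = 1 remainder 1
1 ÷ 2 = 0 remainder 1
Reading remainders bottom to top: 11010011101010111001



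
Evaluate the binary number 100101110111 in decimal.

Sum of powers of 2 for each 1-bit:
2^0 + 2^1 + 2^2 + 2^4 + 2^5 + 2^6 + 2^8 + 2^11
= 1 + 2 + 4 + 16 + 32 + 64 + 256 + 2048
= 2423



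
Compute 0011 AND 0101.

AND: 1 only when both bits are 1
  0011
& 0101
------
  0001
Decimal: 3 & 5 = 1

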